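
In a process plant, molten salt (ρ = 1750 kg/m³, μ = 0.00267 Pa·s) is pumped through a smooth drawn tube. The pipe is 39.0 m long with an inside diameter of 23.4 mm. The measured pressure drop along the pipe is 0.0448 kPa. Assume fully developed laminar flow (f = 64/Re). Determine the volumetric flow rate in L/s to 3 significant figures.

Q ≈ 0.00317 L/s

For laminar flow, f = 64/Re with Re = ρVD/μ, so Darcy-Weisbach reduces to ΔP = 32μLV/D². Solving for V: V = ΔP·D²/(32μL) = 44.8·(0.0234)²/(32·0.00267·39) = 0.007362 m/s.
Check: Re = ρVD/μ = 1750·0.007362·0.0234/0.00267 = 112.9 < 2300, so the laminar assumption holds.
Q = V·A = 0.007362·(π/4·0.0234²) = 3.166e-06 m³/s = 0.00317 L/s.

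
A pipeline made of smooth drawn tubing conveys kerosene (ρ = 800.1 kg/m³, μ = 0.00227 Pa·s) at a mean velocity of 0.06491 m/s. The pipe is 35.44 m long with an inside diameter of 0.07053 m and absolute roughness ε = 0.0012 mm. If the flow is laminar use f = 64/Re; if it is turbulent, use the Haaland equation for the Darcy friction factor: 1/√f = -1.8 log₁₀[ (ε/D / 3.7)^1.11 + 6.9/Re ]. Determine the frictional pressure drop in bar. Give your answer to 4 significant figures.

ΔP ≈ 3.359×10^-4 bar

Reynolds number Re = ρVD/μ = 800.1 · 0.06491 · 0.07053 / 0.00227 = 1614.
Re < 2300 → laminar flow, so f = 64/Re = 64/1614 = 0.03966 (the turbulent correlation is not needed).
Darcy-Weisbach: ΔP = f(L/D)(ρV²/2) = 0.03966·(35.44/0.07053)·(800.1·0.06491²/2) = 0.03966·502.5·1.686 = 33.59 Pa.
ΔP = 33.59 Pa = 3.359×10^-4 bar.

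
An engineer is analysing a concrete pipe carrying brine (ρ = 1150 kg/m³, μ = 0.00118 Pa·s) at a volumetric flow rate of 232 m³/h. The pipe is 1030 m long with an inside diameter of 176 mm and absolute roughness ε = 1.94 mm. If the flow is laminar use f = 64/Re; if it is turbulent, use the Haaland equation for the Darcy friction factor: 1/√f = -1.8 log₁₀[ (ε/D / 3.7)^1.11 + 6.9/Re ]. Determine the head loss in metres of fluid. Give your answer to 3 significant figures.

Q = 232 m³/h = 232/3600 = 0.06444 m³/s.
Cross-sectional area A = πD²/4 = π(0.176)²/4 = 0.02433 m²; mean velocity V = Q/A = 0.06444/0.02433 = 2.649 m/s.
Reynolds number Re = ρVD/μ = 1150 · 2.649 · 0.176 / 0.00118 = 4.544e+05.
Re > 4000 → turbulent. Relative roughness ε/D = 0.00194/0.176 = 0.011. Haaland: 1/√f = -1.8 log₁₀[(0.011/3.7)^1.11 + 6.9/4.544e+05] = -1.8 log₁₀[0.00157 + 1.52e-05] = 5.039, so f = 0.03938.
Darcy-Weisbach: ΔP = f(L/D)(ρV²/2) = 0.03938·(1030/0.176)·(1150·2.649²/2) = 0.03938·5852·4035 = 9.298e+05 Pa.
Head loss h_f = ΔP/(ρg) = 9.298e+05/(1150·9.81) = 82.4 m.

h_f ≈ 82.4 m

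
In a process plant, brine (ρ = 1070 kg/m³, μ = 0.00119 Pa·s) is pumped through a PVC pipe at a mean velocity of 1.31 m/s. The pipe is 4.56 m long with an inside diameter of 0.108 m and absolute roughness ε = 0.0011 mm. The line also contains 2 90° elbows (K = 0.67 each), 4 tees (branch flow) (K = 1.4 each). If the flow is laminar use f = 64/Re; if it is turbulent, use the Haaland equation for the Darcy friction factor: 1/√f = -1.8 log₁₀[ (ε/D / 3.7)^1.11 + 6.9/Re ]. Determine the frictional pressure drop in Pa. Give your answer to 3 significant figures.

Reynolds number Re = ρVD/μ = 1070 · 1.31 · 0.108 / 0.00119 = 1.272e+05.
Re > 4000 → turbulent. Relative roughness ε/D = 1.1e-06/0.108 = 1.02e-05. Haaland: 1/√f = -1.8 log₁₀[(1.02e-05/3.7)^1.11 + 6.9/1.272e+05] = -1.8 log₁₀[6.73e-07 + 5.42e-05] = 7.669, so f = 0.017.
Total minor-loss coefficient ΣK = 2·0.67 + 4·1.4 = 6.94.
ΔP = [f·L/D + ΣK]·(ρV²/2) = [0.017·4.56/0.108 + 6.94]·(1070·1.31²/2) = [0.718 + 6.94]·918.1 = 7031 Pa.

ΔP ≈ 7030 Pa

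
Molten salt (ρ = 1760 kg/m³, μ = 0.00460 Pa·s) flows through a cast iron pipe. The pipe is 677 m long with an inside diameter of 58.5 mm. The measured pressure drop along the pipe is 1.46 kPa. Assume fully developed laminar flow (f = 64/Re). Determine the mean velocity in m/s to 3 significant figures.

For laminar flow, f = 64/Re with Re = ρVD/μ, so Darcy-Weisbach reduces to ΔP = 32μLV/D². Solving for V: V = ΔP·D²/(32μL) = 1460·(0.0585)²/(32·0.0046·677) = 0.05014 m/s.
Check: Re = ρVD/μ = 1760·0.05014·0.0585/0.0046 = 1122 < 2300, so the laminar assumption holds.

V ≈ 0.0501 m/s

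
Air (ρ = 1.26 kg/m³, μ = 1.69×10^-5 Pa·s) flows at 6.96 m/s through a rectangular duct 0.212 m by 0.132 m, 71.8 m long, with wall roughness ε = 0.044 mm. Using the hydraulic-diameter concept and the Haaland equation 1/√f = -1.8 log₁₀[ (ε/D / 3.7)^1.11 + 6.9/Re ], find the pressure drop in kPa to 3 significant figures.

Hydraulic diameter D_h = 4A/P = 4·(0.212·0.132)/(2·(0.212+0.132)) = 0.1119/0.688 = 0.1627 m.
Re = ρVD_h/μ = 1.26·6.96·0.1627/1.69e-05 = 8.443e+04.
ε/D_h = 4.4e-05/0.1627 = 0.00027; Haaland gives 1/√f = -1.8 log₁₀[2.56e-05+8.17e-05] = 7.144, so f = 0.01959.
ΔP = f(L/D_h)(ρV²/2) = 0.01959·71.8/0.1627·30.52 = 263.9 Pa.
ΔP = 0.264 kPa.

ΔP ≈ 0.264 kPa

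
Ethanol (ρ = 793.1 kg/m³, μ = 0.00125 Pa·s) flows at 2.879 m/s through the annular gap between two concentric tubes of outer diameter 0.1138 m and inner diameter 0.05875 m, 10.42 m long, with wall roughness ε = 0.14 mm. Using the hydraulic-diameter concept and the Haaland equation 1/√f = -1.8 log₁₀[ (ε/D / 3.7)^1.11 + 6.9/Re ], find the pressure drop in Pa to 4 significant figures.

ΔP ≈ 16380 Pa

Hydraulic diameter D_h = 4A/P = D_o - D_i = 0.1138 - 0.05875 = 0.05505 m.
Re = ρVD_h/μ = 793.1·2.879·0.05505/0.00125 = 1.006e+05.
ε/D_h = 0.00014/0.05505 = 0.00254; Haaland gives 1/√f = -1.8 log₁₀[0.000309+6.86e-05] = 6.162, so f = 0.02633.
ΔP = f(L/D_h)(ρV²/2) = 0.02633·10.42/0.05505·3287 = 1.638e+04 Pa.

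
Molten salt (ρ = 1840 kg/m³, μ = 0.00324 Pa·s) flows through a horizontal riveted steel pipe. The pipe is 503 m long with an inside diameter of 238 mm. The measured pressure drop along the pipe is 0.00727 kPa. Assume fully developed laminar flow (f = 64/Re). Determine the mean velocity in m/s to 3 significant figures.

For laminar flow, f = 64/Re with Re = ρVD/μ, so Darcy-Weisbach reduces to ΔP = 32μLV/D². Solving for V: V = ΔP·D²/(32μL) = 7.27·(0.238)²/(32·0.00324·503) = 0.007896 m/s.
Check: Re = ρVD/μ = 1840·0.007896·0.238/0.00324 = 1067 < 2300, so the laminar assumption holds.

V ≈ 0.00790 m/s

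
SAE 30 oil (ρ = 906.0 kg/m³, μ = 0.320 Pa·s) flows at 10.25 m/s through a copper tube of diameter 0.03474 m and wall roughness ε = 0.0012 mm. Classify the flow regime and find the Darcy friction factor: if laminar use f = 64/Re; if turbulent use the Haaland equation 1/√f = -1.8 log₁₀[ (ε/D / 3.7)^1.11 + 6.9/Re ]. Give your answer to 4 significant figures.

Re = ρVD/μ = 906·10.25·0.03474/0.32 = 1008.
Re < 2300 → laminar, so f = 64/Re = 0.06348 (roughness is irrelevant in laminar flow).

f ≈ 0.06348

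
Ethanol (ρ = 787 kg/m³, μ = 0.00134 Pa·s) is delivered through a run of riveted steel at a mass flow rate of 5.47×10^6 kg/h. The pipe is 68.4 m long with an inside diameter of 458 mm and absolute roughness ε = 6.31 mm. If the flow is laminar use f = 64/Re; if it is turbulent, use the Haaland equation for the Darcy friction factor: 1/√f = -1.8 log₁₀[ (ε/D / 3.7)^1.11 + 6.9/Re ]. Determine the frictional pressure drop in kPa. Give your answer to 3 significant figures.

ṁ = 5.47×10^6 kg/h = 5.47×10^6/3600 = 1519 kg/s.
A = πD²/4 = π(0.458)²/4 = 0.1647 m²; mean velocity V = ṁ/(ρA) = 1519/(787 · 0.1647) = 11.72 m/s.
Reynolds number Re = ρVD/μ = 787 · 11.72 · 0.458 / 0.00134 = 3.152e+06.
Re > 4000 → turbulent. Relative roughness ε/D = 0.00631/0.458 = 0.0138. Haaland: 1/√f = -1.8 log₁₀[(0.0138/3.7)^1.11 + 6.9/3.152e+06] = -1.8 log₁₀[0.00201 + 2.19e-06] = 4.852, so f = 0.04247.
Darcy-Weisbach: ΔP = f(L/D)(ρV²/2) = 0.04247·(68.4/0.458)·(787·11.72²/2) = 0.04247·149.3·5.404e+04 = 3.428e+05 Pa.
ΔP = 3.428e+05 Pa = 343 kPa.

ΔP ≈ 343 kPa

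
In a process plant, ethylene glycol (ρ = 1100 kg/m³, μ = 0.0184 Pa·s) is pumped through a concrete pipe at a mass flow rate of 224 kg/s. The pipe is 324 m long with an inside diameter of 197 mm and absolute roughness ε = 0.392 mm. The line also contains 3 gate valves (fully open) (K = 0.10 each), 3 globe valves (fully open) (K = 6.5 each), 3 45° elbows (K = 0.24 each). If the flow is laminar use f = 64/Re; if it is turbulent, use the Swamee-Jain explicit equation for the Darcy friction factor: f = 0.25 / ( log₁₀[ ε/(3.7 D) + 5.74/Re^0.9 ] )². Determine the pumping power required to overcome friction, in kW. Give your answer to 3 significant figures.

A = πD²/4 = π(0.197)²/4 = 0.03048 m²; mean velocity V = ṁ/(ρA) = 224/(1100 · 0.03048) = 6.681 m/s.
Reynolds number Re = ρVD/μ = 1100 · 6.681 · 0.197 / 0.0184 = 7.868e+04.
Re > 4000 → turbulent. Relative roughness ε/D = 0.000392/0.197 = 0.00199. Swamee-Jain: f = 0.25/(log₁₀[0.00199/3.7 + 5.74/7.868e+04^0.9])² = 0.25/(log₁₀[0.000538 + 0.000225])² = 0.25/(-3.117)² = 0.02572.
Total minor-loss coefficient ΣK = 3·0.1 + 3·6.5 + 3·0.24 = 20.5.
ΔP = [f·L/D + ΣK]·(ρV²/2) = [0.02572·324/0.197 + 20.5]·(1100·6.681²/2) = [42.31 + 20.5]·2.455e+04 = 1.542e+06 Pa.
Q = ṁ/ρ = 224/1100 = 0.2036 m³/s.
Pumping power P = QΔP = 0.2036·1.542e+06 = 314100 W = 314 kW.

P ≈ 314 kW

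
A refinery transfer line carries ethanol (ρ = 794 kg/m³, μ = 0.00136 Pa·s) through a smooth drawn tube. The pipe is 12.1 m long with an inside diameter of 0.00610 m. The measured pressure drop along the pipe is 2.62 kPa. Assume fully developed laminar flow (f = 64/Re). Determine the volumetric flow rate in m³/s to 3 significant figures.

For laminar flow, f = 64/Re with Re = ρVD/μ, so Darcy-Weisbach reduces to ΔP = 32μLV/D². Solving for V: V = ΔP·D²/(32μL) = 2620·(0.0061)²/(32·0.00136·12.1) = 0.1851 m/s.
Check: Re = ρVD/μ = 794·0.1851·0.0061/0.00136 = 659.3 < 2300, so the laminar assumption holds.
Q = V·A = 0.1851·(π/4·0.0061²) = 5.41e-06 m³/s = 5.41×10^-6 m³/s.

Q ≈ 5.41×10^-6 m³/s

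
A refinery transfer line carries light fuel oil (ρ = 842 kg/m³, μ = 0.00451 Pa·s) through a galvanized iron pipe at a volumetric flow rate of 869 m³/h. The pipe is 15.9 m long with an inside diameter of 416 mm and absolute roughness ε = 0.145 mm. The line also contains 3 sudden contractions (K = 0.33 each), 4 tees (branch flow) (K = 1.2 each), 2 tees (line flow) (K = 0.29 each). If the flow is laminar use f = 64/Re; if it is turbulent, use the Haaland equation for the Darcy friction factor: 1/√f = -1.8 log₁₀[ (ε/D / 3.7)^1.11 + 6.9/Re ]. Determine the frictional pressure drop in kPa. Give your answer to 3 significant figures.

ΔP ≈ 9.40 kPa

Q = 869 m³/h = 869/3600 = 0.2414 m³/s.
Cross-sectional area A = πD²/4 = π(0.416)²/4 = 0.1359 m²; mean velocity V = Q/A = 0.2414/0.1359 = 1.776 m/s.
Reynolds number Re = ρVD/μ = 842 · 1.776 · 0.416 / 0.00451 = 1.379e+05.
Re > 4000 → turbulent. Relative roughness ε/D = 0.000145/0.416 = 0.000349. Haaland: 1/√f = -1.8 log₁₀[(0.000349/3.7)^1.11 + 6.9/1.379e+05] = -1.8 log₁₀[3.4e-05 + 5e-05] = 7.336, so f = 0.01858.
Total minor-loss coefficient ΣK = 3·0.33 + 4·1.2 + 2·0.29 = 6.37.
ΔP = [f·L/D + ΣK]·(ρV²/2) = [0.01858·15.9/0.416 + 6.37]·(842·1.776²/2) = [0.7102 + 6.37]·1328 = 9402 Pa.
ΔP = 9402 Pa = 9.40 kPa.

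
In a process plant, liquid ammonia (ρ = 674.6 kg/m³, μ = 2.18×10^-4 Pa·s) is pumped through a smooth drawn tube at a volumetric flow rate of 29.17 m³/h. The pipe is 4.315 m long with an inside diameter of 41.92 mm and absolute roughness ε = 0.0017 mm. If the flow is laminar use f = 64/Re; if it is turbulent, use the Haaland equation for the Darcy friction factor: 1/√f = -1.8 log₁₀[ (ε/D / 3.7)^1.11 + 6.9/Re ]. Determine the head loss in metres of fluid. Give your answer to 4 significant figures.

Q = 29.17 m³/h = 29.17/3600 = 0.008103 m³/s.
Cross-sectional area A = πD²/4 = π(0.04192)²/4 = 0.00138 m²; mean velocity V = Q/A = 0.008103/0.00138 = 5.871 m/s.
Reynolds number Re = ρVD/μ = 674.6 · 5.871 · 0.04192 / 0.000218 = 7.616e+05.
Re > 4000 → turbulent. Relative roughness ε/D = 1.7e-06/0.04192 = 4.06e-05. Haaland: 1/√f = -1.8 log₁₀[(4.06e-05/3.7)^1.11 + 6.9/7.616e+05] = -1.8 log₁₀[3.12e-06 + 9.06e-06] = 8.846, so f = 0.01278.
Darcy-Weisbach: ΔP = f(L/D)(ρV²/2) = 0.01278·(4.315/0.04192)·(674.6·5.871²/2) = 0.01278·102.9·1.163e+04 = 1.529e+04 Pa.
Head loss h_f = ΔP/(ρg) = 1.529e+04/(674.6·9.81) = 2.311 m.

h_f ≈ 2.311 m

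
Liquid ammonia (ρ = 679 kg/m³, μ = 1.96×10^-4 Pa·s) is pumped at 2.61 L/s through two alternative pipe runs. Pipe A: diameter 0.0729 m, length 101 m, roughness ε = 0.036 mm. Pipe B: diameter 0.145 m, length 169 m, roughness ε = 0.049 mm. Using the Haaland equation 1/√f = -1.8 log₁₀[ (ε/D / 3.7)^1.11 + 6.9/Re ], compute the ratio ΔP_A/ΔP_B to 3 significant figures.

ΔP_A/ΔP_B ≈ 17.6

Pipe A: V = Q/A = 0.00261/0.004174 = 0.6253 m/s; Re = 1.579e+05; ε/D = 0.000494; Haaland → f = 0.01902; ΔP_A = f(L/D)(ρV²/2) = 3498 Pa.
Pipe B: V = Q/A = 0.00261/0.01651 = 0.1581 m/s; Re = 7.94e+04; ε/D = 0.000338; Haaland → f = 0.02007; ΔP_B = f(L/D)(ρV²/2) = 198.4 Pa.
ΔP_A/ΔP_B = 3498/198.4 = 17.6.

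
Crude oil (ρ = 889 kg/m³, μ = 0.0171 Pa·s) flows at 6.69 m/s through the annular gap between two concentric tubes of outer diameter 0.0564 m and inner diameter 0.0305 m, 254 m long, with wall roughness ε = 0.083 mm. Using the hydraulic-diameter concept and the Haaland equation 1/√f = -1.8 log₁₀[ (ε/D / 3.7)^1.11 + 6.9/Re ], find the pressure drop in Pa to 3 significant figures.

Hydraulic diameter D_h = 4A/P = D_o - D_i = 0.0564 - 0.0305 = 0.0259 m.
Re = ρVD_h/μ = 889·6.69·0.0259/0.0171 = 9008.
ε/D_h = 8.3e-05/0.0259 = 0.0032; Haaland gives 1/√f = -1.8 log₁₀[0.000399+0.000766] = 5.281, so f = 0.03586.
ΔP = f(L/D_h)(ρV²/2) = 0.03586·254/0.0259·1.989e+04 = 6.996e+06 Pa.

ΔP ≈ 7.00×10^6 Pa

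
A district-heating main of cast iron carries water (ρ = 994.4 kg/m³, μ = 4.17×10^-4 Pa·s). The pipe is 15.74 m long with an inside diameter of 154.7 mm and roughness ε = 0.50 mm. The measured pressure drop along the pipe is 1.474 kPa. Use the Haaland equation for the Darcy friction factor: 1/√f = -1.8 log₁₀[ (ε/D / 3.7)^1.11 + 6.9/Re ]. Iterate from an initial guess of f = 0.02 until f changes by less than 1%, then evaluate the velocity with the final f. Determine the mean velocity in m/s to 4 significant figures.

Rearranging Darcy-Weisbach: V = √(2·ΔP·D/(f·L·ρ)). With ε/D = 0.0005/0.1547 = 0.00323, iterate starting from f = 0.02:
  f = 0.02 → V = √(2·1474·0.1547/(0.02·15.74·994.4)) = 1.207 m/s; Re = ρVD/μ = 4.453e+05; f → 0.02704
  f = 0.02704 → V = 1.038 m/s; Re = 3.83e+05; f → 0.02708
Converged (Δf/f < 1%). With the final f = 0.02708: V = √(2·1474·0.1547/(0.02708·15.74·994.4)) = 1.037 m/s.

V ≈ 1.037 m/s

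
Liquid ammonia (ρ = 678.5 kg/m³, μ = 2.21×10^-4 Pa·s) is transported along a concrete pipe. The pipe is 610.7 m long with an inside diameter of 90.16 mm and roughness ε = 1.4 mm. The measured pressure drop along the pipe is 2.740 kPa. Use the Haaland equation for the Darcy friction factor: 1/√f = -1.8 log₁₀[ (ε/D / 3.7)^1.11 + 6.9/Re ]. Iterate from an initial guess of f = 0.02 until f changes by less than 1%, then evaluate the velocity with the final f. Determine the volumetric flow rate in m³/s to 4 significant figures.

Rearranging Darcy-Weisbach: V = √(2·ΔP·D/(f·L·ρ)). With ε/D = 0.0014/0.09016 = 0.0155, iterate starting from f = 0.02:
  f = 0.02 → V = √(2·2740·0.09016/(0.02·610.7·678.5)) = 0.2442 m/s; Re = ρVD/μ = 6.759e+04; f → 0.04497
  f = 0.04497 → V = 0.1628 m/s; Re = 4.507e+04; f → 0.04529
Converged (Δf/f < 1%). With the final f = 0.04529: V = √(2·2740·0.09016/(0.04529·610.7·678.5)) = 0.1623 m/s.
Q = V·A = 0.1623·(π/4·0.09016²) = 0.001036 m³/s = 0.001036 m³/s.

Q ≈ 0.001036 m³/s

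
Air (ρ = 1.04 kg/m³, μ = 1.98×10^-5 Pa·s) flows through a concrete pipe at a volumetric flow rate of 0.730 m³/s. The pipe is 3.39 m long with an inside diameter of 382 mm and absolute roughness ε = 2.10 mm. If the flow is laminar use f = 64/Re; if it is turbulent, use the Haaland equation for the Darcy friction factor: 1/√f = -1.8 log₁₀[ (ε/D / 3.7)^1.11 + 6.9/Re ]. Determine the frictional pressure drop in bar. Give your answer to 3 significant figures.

Cross-sectional area A = πD²/4 = π(0.382)²/4 = 0.1146 m²; mean velocity V = Q/A = 0.73/0.1146 = 6.37 m/s.
Reynolds number Re = ρVD/μ = 1.04 · 6.37 · 0.382 / 1.98e-05 = 1.278e+05.
Re > 4000 → turbulent. Relative roughness ε/D = 0.0021/0.382 = 0.0055. Haaland: 1/√f = -1.8 log₁₀[(0.0055/3.7)^1.11 + 6.9/1.278e+05] = -1.8 log₁₀[0.000726 + 5.4e-05] = 5.594, so f = 0.03195.
Darcy-Weisbach: ΔP = f(L/D)(ρV²/2) = 0.03195·(3.39/0.382)·(1.04·6.37²/2) = 0.03195·8.874·21.1 = 5.982 Pa.
ΔP = 5.982 Pa = 5.98×10^-5 bar.

ΔP ≈ 5.98×10^-5 bar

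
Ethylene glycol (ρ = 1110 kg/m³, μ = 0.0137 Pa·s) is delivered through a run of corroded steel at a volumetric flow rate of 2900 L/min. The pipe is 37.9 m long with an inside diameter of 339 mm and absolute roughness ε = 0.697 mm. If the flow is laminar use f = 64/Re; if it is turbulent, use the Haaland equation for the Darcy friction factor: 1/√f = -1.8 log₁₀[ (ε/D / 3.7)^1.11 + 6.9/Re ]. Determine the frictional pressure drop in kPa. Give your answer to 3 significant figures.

ΔP ≈ 0.554 kPa

Q = 2900 L/min = 2900/60000 = 0.04833 m³/s.
Cross-sectional area A = πD²/4 = π(0.339)²/4 = 0.09026 m²; mean velocity V = Q/A = 0.04833/0.09026 = 0.5355 m/s.
Reynolds number Re = ρVD/μ = 1110 · 0.5355 · 0.339 / 0.0137 = 1.471e+04.
Re > 4000 → turbulent. Relative roughness ε/D = 0.000697/0.339 = 0.00206. Haaland: 1/√f = -1.8 log₁₀[(0.00206/3.7)^1.11 + 6.9/1.471e+04] = -1.8 log₁₀[0.000244 + 0.000469] = 5.665, so f = 0.03116.
Darcy-Weisbach: ΔP = f(L/D)(ρV²/2) = 0.03116·(37.9/0.339)·(1110·0.5355²/2) = 0.03116·111.8·159.2 = 554.5 Pa.
ΔP = 554.5 Pa = 0.554 kPa.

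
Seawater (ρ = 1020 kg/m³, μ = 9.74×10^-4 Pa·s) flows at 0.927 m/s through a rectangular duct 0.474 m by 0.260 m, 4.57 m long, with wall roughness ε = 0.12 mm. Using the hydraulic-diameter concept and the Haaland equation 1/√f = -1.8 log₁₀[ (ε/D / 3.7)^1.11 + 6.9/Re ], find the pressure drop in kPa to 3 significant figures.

Hydraulic diameter D_h = 4A/P = 4·(0.474·0.26)/(2·(0.474+0.26)) = 0.493/1.468 = 0.3358 m.
Re = ρVD_h/μ = 1020·0.927·0.3358/0.000974 = 3.26e+05.
ε/D_h = 0.00012/0.3358 = 0.000357; Haaland gives 1/√f = -1.8 log₁₀[3.49e-05+2.12e-05] = 7.652, so f = 0.01708.
ΔP = f(L/D_h)(ρV²/2) = 0.01708·4.57/0.3358·438.3 = 101.9 Pa.
ΔP = 0.102 kPa.

ΔP ≈ 0.102 kPa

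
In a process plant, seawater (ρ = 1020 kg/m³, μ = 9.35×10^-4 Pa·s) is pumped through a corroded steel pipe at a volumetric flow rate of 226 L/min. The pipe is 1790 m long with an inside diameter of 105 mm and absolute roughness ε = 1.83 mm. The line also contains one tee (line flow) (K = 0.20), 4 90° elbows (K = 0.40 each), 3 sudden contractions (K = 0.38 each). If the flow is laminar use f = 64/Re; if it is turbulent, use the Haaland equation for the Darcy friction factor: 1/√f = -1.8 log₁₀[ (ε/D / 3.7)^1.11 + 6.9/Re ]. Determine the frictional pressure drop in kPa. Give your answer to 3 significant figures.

ΔP ≈ 77.7 kPa

Q = 226 L/min = 226/60000 = 0.003767 m³/s.
Cross-sectional area A = πD²/4 = π(0.105)²/4 = 0.008659 m²; mean velocity V = Q/A = 0.003767/0.008659 = 0.435 m/s.
Reynolds number Re = ρVD/μ = 1020 · 0.435 · 0.105 / 0.000935 = 4.983e+04.
Re > 4000 → turbulent. Relative roughness ε/D = 0.00183/0.105 = 0.0174. Haaland: 1/√f = -1.8 log₁₀[(0.0174/3.7)^1.11 + 6.9/4.983e+04] = -1.8 log₁₀[0.00261 + 0.000138] = 4.609, so f = 0.04708.
Total minor-loss coefficient ΣK = 1·0.2 + 4·0.4 + 3·0.38 = 2.94.
ΔP = [f·L/D + ΣK]·(ρV²/2) = [0.04708·1790/0.105 + 2.94]·(1020·0.435²/2) = [802.6 + 2.94]·96.5 = 7.773e+04 Pa.
ΔP = 7.773e+04 Pa = 77.7 kPa.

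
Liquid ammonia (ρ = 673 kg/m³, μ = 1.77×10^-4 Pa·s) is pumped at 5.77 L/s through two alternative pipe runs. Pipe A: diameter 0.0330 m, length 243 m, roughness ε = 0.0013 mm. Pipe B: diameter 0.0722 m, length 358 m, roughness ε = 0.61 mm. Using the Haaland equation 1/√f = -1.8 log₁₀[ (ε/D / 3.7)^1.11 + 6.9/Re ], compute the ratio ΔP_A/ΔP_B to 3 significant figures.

Pipe A: V = Q/A = 0.00577/0.0008553 = 6.746 m/s; Re = 8.465e+05; ε/D = 3.94e-05; Haaland → f = 0.01259; ΔP_A = f(L/D)(ρV²/2) = 1.419e+06 Pa.
Pipe B: V = Q/A = 0.00577/0.004094 = 1.409 m/s; Re = 3.869e+05; ε/D = 0.00845; Haaland → f = 0.03607; ΔP_B = f(L/D)(ρV²/2) = 1.195e+05 Pa.
ΔP_A/ΔP_B = 1.419e+06/1.195e+05 = 11.9.

ΔP_A/ΔP_B ≈ 11.9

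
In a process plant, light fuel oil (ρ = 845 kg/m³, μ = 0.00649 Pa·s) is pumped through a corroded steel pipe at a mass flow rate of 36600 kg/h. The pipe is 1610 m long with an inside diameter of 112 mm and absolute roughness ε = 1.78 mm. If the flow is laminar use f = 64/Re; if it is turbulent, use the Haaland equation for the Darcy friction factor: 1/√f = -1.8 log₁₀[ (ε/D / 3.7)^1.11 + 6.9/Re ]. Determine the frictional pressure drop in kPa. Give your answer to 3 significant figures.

ṁ = 36600 kg/h = 36600/3600 = 10.17 kg/s.
A = πD²/4 = π(0.112)²/4 = 0.009852 m²; mean velocity V = ṁ/(ρA) = 10.17/(845 · 0.009852) = 1.221 m/s.
Reynolds number Re = ρVD/μ = 845 · 1.221 · 0.112 / 0.00649 = 1.781e+04.
Re > 4000 → turbulent. Relative roughness ε/D = 0.00178/0.112 = 0.0159. Haaland: 1/√f = -1.8 log₁₀[(0.0159/3.7)^1.11 + 6.9/1.781e+04] = -1.8 log₁₀[0.00236 + 0.000387] = 4.61, so f = 0.04705.
Darcy-Weisbach: ΔP = f(L/D)(ρV²/2) = 0.04705·(1610/0.112)·(845·1.221²/2) = 0.04705·1.438e+04·630.1 = 4.261e+05 Pa.
ΔP = 4.261e+05 Pa = 426 kPa.

ΔP ≈ 426 kPa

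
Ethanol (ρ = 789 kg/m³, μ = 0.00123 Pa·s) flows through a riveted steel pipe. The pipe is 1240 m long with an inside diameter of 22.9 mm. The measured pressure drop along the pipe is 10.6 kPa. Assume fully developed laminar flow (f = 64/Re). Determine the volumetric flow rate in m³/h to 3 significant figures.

For laminar flow, f = 64/Re with Re = ρVD/μ, so Darcy-Weisbach reduces to ΔP = 32μLV/D². Solving for V: V = ΔP·D²/(32μL) = 1.06e+04·(0.0229)²/(32·0.00123·1240) = 0.1139 m/s.
Check: Re = ρVD/μ = 789·0.1139·0.0229/0.00123 = 1673 < 2300, so the laminar assumption holds.
Q = V·A = 0.1139·(π/4·0.0229²) = 4.691e-05 m³/s = 0.169 m³/h.

Q ≈ 0.169 m³/h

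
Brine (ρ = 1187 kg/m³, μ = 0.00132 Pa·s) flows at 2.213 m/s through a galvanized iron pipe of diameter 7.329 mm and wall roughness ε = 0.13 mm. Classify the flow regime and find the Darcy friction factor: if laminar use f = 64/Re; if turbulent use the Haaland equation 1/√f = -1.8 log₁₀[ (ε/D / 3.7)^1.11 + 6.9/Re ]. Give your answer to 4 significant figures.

Re = ρVD/μ = 1187·2.213·0.007329/0.00132 = 1.458e+04.
Re > 4000 → turbulent. ε/D = 0.00013/0.007329 = 0.0177; Haaland: 1/√f = -1.8 log₁₀[0.00266 + 0.000473] = 4.506, so f = 0.04925.

f ≈ 0.04925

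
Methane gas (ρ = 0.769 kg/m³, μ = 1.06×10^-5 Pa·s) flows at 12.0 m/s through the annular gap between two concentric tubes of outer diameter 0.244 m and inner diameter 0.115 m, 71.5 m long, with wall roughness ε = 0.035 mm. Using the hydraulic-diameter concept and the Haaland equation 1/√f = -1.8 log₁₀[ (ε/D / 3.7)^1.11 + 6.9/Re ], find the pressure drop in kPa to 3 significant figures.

ΔP ≈ 0.575 kPa

Hydraulic diameter D_h = 4A/P = D_o - D_i = 0.244 - 0.115 = 0.129 m.
Re = ρVD_h/μ = 0.769·12·0.129/1.06e-05 = 1.123e+05.
ε/D_h = 3.5e-05/0.129 = 0.000271; Haaland gives 1/√f = -1.8 log₁₀[2.57e-05+6.14e-05] = 7.307, so f = 0.01873.
ΔP = f(L/D_h)(ρV²/2) = 0.01873·71.5/0.129·55.37 = 574.7 Pa.
ΔP = 0.575 kPa.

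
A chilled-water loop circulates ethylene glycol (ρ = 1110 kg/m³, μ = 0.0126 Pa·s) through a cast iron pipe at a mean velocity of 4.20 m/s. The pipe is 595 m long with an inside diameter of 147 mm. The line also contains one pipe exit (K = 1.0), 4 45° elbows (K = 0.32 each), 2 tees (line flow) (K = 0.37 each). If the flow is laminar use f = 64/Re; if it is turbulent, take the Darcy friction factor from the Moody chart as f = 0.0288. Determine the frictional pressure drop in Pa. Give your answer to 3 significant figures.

ΔP ≈ 1.17×10^6 Pa

Reynolds number Re = ρVD/μ = 1110 · 4.2 · 0.147 / 0.0126 = 5.439e+04.
Re > 4000 → turbulent; use the Moody-chart value f = 0.0288.
Total minor-loss coefficient ΣK = 1·1 + 4·0.32 + 2·0.37 = 3.02.
ΔP = [f·L/D + ΣK]·(ρV²/2) = [0.0288·595/0.147 + 3.02]·(1110·4.2²/2) = [116.6 + 3.02]·9790 = 1.171e+06 Pa.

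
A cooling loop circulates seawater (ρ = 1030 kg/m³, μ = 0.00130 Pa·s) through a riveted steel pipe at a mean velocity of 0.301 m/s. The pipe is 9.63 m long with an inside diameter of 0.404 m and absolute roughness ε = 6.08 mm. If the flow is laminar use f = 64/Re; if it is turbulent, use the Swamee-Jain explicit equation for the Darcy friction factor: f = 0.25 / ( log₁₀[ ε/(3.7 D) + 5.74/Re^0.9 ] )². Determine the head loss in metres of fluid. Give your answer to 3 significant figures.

Reynolds number Re = ρVD/μ = 1030 · 0.301 · 0.404 / 0.0013 = 9.635e+04.
Re > 4000 → turbulent. Relative roughness ε/D = 0.00608/0.404 = 0.015. Swamee-Jain: f = 0.25/(log₁₀[0.015/3.7 + 5.74/9.635e+04^0.9])² = 0.25/(log₁₀[0.00407 + 0.000188])² = 0.25/(-2.371)² = 0.04447.
Darcy-Weisbach: ΔP = f(L/D)(ρV²/2) = 0.04447·(9.63/0.404)·(1030·0.301²/2) = 0.04447·23.84·46.66 = 49.46 Pa.
Head loss h_f = ΔP/(ρg) = 49.46/(1030·9.81) = 0.00489 m.

h_f ≈ 0.00489 m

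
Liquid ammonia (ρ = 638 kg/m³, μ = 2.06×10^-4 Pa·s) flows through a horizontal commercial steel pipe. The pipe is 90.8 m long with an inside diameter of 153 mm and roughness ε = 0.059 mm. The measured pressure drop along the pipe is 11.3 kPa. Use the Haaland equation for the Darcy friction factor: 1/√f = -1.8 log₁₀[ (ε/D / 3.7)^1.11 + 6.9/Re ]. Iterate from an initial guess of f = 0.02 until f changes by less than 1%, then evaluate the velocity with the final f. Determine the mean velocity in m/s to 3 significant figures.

V ≈ 1.91 m/s

Rearranging Darcy-Weisbach: V = √(2·ΔP·D/(f·L·ρ)). With ε/D = 5.9e-05/0.153 = 0.000386, iterate starting from f = 0.02:
  f = 0.02 → V = √(2·1.13e+04·0.153/(0.02·90.8·638)) = 1.728 m/s; Re = ρVD/μ = 8.186e+05; f → 0.01644
  f = 0.01644 → V = 1.906 m/s; Re = 9.029e+05; f → 0.01638
Converged (Δf/f < 1%). With the final f = 0.01638: V = √(2·1.13e+04·0.153/(0.01638·90.8·638)) = 1.909 m/s.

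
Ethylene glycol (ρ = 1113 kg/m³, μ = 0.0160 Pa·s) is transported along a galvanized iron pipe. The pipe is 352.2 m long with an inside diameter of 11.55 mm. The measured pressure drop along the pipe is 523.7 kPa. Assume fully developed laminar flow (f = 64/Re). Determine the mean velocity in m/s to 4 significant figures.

V ≈ 0.3874 m/s

For laminar flow, f = 64/Re with Re = ρVD/μ, so Darcy-Weisbach reduces to ΔP = 32μLV/D². Solving for V: V = ΔP·D²/(32μL) = 5.237e+05·(0.01155)²/(32·0.016·352.2) = 0.3874 m/s.
Check: Re = ρVD/μ = 1113·0.3874·0.01155/0.016 = 311.3 < 2300, so the laminar assumption holds.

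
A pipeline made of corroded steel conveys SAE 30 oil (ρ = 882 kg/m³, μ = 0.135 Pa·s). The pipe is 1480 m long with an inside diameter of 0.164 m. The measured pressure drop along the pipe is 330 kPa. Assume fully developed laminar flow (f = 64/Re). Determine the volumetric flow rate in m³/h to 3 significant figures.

For laminar flow, f = 64/Re with Re = ρVD/μ, so Darcy-Weisbach reduces to ΔP = 32μLV/D². Solving for V: V = ΔP·D²/(32μL) = 3.3e+05·(0.164)²/(32·0.135·1480) = 1.388 m/s.
Check: Re = ρVD/μ = 882·1.388·0.164/0.135 = 1487 < 2300, so the laminar assumption holds.
Q = V·A = 1.388·(π/4·0.164²) = 0.02932 m³/s = 106 m³/h.

Q ≈ 106 m³/h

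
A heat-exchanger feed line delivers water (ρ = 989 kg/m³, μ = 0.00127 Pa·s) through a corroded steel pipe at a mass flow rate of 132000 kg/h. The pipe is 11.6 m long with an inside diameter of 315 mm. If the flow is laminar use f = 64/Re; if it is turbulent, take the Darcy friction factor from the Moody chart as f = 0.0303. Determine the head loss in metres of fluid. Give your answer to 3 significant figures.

ṁ = 132000 kg/h = 132000/3600 = 36.67 kg/s.
A = πD²/4 = π(0.315)²/4 = 0.07793 m²; mean velocity V = ṁ/(ρA) = 36.67/(989 · 0.07793) = 0.4757 m/s.
Reynolds number Re = ρVD/μ = 989 · 0.4757 · 0.315 / 0.00127 = 1.167e+05.
Re > 4000 → turbulent; use the Moody-chart value f = 0.0303.
Darcy-Weisbach: ΔP = f(L/D)(ρV²/2) = 0.0303·(11.6/0.315)·(989·0.4757²/2) = 0.0303·36.83·111.9 = 124.9 Pa.
Head loss h_f = ΔP/(ρg) = 124.9/(989·9.81) = 0.0129 m.

h_f ≈ 0.0129 m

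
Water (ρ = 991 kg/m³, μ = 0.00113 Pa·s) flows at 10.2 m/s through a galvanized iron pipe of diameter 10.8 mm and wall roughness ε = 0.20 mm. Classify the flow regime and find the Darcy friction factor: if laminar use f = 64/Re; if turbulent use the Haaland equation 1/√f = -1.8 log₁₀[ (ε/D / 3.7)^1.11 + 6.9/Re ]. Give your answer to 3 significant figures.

f ≈ 0.0477

Re = ρVD/μ = 991·10.2·0.0108/0.00113 = 9.661e+04.
Re > 4000 → turbulent. ε/D = 0.0002/0.0108 = 0.0185; Haaland: 1/√f = -1.8 log₁₀[0.00279 + 7.14e-05] = 4.577, so f = 0.04774.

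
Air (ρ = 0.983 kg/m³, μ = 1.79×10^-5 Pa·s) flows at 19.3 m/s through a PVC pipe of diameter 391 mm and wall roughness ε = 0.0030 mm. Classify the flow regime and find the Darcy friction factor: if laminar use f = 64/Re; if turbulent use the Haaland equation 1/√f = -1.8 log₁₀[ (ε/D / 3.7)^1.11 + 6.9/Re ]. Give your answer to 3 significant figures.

Re = ρVD/μ = 0.983·19.3·0.391/1.79e-05 = 4.144e+05.
Re > 4000 → turbulent. ε/D = 3e-06/0.391 = 7.67e-06; Haaland: 1/√f = -1.8 log₁₀[4.92e-07 + 1.67e-05] = 8.579, so f = 0.01359.

f ≈ 0.0136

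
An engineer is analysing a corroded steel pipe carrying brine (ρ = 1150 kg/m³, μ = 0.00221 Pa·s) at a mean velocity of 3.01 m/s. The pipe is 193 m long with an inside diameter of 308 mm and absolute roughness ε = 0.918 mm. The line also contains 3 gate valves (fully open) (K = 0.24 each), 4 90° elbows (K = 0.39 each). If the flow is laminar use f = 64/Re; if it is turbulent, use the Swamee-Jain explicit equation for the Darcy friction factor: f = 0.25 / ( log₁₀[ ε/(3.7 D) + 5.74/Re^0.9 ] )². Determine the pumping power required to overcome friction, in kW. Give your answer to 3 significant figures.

P ≈ 22.1 kW

Reynolds number Re = ρVD/μ = 1150 · 3.01 · 0.308 / 0.00221 = 4.824e+05.
Re > 4000 → turbulent. Relative roughness ε/D = 0.000918/0.308 = 0.00298. Swamee-Jain: f = 0.25/(log₁₀[0.00298/3.7 + 5.74/4.824e+05^0.9])² = 0.25/(log₁₀[0.000806 + 4.4e-05])² = 0.25/(-3.071)² = 0.02651.
Total minor-loss coefficient ΣK = 3·0.24 + 4·0.39 = 2.28.
ΔP = [f·L/D + ΣK]·(ρV²/2) = [0.02651·193/0.308 + 2.28]·(1150·3.01²/2) = [16.61 + 2.28]·5210 = 9.842e+04 Pa.
Q = V·A = 3.01·0.07451 = 0.2243 m³/s.
Pumping power P = QΔP = 0.2243·9.842e+04 = 22070 W = 22.1 kW.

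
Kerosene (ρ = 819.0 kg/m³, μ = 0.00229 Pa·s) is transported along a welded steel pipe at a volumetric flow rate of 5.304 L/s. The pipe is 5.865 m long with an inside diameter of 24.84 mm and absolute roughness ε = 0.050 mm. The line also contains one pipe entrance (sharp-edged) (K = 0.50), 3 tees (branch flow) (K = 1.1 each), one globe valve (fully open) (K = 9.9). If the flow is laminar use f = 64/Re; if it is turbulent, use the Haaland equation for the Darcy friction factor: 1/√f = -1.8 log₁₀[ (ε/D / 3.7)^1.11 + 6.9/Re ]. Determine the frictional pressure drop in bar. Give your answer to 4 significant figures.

Q = 5.304 L/s = 5.304/1000 = 0.005304 m³/s.
Cross-sectional area A = πD²/4 = π(0.02484)²/4 = 0.0004846 m²; mean velocity V = Q/A = 0.005304/0.0004846 = 10.94 m/s.
Reynolds number Re = ρVD/μ = 819 · 10.94 · 0.02484 / 0.00229 = 9.723e+04.
Re > 4000 → turbulent. Relative roughness ε/D = 5e-05/0.02484 = 0.00201. Haaland: 1/√f = -1.8 log₁₀[(0.00201/3.7)^1.11 + 6.9/9.723e+04] = -1.8 log₁₀[0.000238 + 7.1e-05] = 6.318, so f = 0.02505.
Total minor-loss coefficient ΣK = 1·0.5 + 3·1.1 + 1·9.9 = 13.7.
ΔP = [f·L/D + ΣK]·(ρV²/2) = [0.02505·5.865/0.02484 + 13.7]·(819·10.94²/2) = [5.915 + 13.7]·4.905e+04 = 9.622e+05 Pa.
ΔP = 9.622e+05 Pa = 9.622 bar.

ΔP ≈ 9.622 bar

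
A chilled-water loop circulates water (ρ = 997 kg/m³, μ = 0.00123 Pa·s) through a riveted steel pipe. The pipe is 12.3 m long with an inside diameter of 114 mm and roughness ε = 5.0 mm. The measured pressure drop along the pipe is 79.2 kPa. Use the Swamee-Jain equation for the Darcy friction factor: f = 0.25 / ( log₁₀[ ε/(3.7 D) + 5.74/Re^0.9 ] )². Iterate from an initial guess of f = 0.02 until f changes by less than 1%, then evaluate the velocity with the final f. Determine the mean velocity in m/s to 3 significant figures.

V ≈ 4.67 m/s

Rearranging Darcy-Weisbach: V = √(2·ΔP·D/(f·L·ρ)). With ε/D = 0.005/0.114 = 0.0439, iterate starting from f = 0.02:
  f = 0.02 → V = √(2·7.92e+04·0.114/(0.02·12.3·997)) = 8.581 m/s; Re = ρVD/μ = 7.929e+05; f → 0.06746
  f = 0.06746 → V = 4.672 m/s; Re = 4.317e+05; f → 0.06751
Converged (Δf/f < 1%). With the final f = 0.06751: V = √(2·7.92e+04·0.114/(0.06751·12.3·997)) = 4.67 m/s.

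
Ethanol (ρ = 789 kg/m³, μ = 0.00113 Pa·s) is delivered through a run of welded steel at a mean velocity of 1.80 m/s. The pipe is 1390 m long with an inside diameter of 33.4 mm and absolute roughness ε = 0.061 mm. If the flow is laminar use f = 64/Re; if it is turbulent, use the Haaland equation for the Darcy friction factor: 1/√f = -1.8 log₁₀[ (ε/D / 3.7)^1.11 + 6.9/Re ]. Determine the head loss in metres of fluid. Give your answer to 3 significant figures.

Reynolds number Re = ρVD/μ = 789 · 1.8 · 0.0334 / 0.00113 = 4.198e+04.
Re > 4000 → turbulent. Relative roughness ε/D = 6.1e-05/0.0334 = 0.00183. Haaland: 1/√f = -1.8 log₁₀[(0.00183/3.7)^1.11 + 6.9/4.198e+04] = -1.8 log₁₀[0.000214 + 0.000164] = 6.161, so f = 0.02635.
Darcy-Weisbach: ΔP = f(L/D)(ρV²/2) = 0.02635·(1390/0.0334)·(789·1.8²/2) = 0.02635·4.162e+04·1278 = 1.402e+06 Pa.
Head loss h_f = ΔP/(ρg) = 1.402e+06/(789·9.81) = 181 m.

h_f ≈ 181 m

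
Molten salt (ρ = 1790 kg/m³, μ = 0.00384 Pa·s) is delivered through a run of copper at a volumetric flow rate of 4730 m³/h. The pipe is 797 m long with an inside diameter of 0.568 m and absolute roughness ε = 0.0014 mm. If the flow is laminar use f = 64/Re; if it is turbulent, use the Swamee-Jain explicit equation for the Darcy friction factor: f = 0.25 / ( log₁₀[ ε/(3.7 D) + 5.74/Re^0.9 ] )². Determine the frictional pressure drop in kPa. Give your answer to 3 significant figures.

Q = 4730 m³/h = 4730/3600 = 1.314 m³/s.
Cross-sectional area A = πD²/4 = π(0.568)²/4 = 0.2534 m²; mean velocity V = Q/A = 1.314/0.2534 = 5.185 m/s.
Reynolds number Re = ρVD/μ = 1790 · 5.185 · 0.568 / 0.00384 = 1.373e+06.
Re > 4000 → turbulent. Relative roughness ε/D = 1.4e-06/0.568 = 2.46e-06. Swamee-Jain: f = 0.25/(log₁₀[2.46e-06/3.7 + 5.74/1.373e+06^0.9])² = 0.25/(log₁₀[6.66e-07 + 1.72e-05])² = 0.25/(-4.748)² = 0.01109.
Darcy-Weisbach: ΔP = f(L/D)(ρV²/2) = 0.01109·(797/0.568)·(1790·5.185²/2) = 0.01109·1403·2.406e+04 = 3.744e+05 Pa.
ΔP = 3.744e+05 Pa = 374 kPa.

ΔP ≈ 374 kPa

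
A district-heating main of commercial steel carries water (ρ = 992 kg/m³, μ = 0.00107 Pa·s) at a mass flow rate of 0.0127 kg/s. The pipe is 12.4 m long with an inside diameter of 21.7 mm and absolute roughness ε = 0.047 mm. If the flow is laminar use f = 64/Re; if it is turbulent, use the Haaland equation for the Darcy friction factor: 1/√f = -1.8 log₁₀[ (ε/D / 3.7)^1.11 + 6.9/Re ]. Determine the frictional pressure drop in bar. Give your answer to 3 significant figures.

ΔP ≈ 3.12×10^-4 bar

A = πD²/4 = π(0.0217)²/4 = 0.0003698 m²; mean velocity V = ṁ/(ρA) = 0.0127/(992 · 0.0003698) = 0.03462 m/s.
Reynolds number Re = ρVD/μ = 992 · 0.03462 · 0.0217 / 0.00107 = 696.4.
Re < 2300 → laminar flow, so f = 64/Re = 64/696.4 = 0.0919 (the turbulent correlation is not needed).
Darcy-Weisbach: ΔP = f(L/D)(ρV²/2) = 0.0919·(12.4/0.0217)·(992·0.03462²/2) = 0.0919·571.4·0.5944 = 31.21 Pa.
ΔP = 31.21 Pa = 3.12×10^-4 bar.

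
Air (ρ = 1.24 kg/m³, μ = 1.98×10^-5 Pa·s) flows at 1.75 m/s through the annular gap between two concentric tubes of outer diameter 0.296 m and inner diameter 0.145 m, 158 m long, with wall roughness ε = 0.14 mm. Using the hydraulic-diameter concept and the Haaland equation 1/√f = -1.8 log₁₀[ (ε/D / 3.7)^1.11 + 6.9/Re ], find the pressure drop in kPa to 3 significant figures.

ΔP ≈ 0.0568 kPa

Hydraulic diameter D_h = 4A/P = D_o - D_i = 0.296 - 0.145 = 0.151 m.
Re = ρVD_h/μ = 1.24·1.75·0.151/1.98e-05 = 1.655e+04.
ε/D_h = 0.00014/0.151 = 0.000927; Haaland gives 1/√f = -1.8 log₁₀[0.000101+0.000417] = 5.915, so f = 0.02858.
ΔP = f(L/D_h)(ρV²/2) = 0.02858·158/0.151·1.899 = 56.79 Pa.
ΔP = 0.0568 kPa.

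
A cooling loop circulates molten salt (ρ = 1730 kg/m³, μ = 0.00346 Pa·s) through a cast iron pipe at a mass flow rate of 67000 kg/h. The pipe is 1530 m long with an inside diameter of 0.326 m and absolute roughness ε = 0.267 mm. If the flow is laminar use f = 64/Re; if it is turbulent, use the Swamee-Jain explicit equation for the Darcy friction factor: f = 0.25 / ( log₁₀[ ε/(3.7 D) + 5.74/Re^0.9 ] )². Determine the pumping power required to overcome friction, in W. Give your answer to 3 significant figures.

ṁ = 67000 kg/h = 67000/3600 = 18.61 kg/s.
A = πD²/4 = π(0.326)²/4 = 0.08347 m²; mean velocity V = ṁ/(ρA) = 18.61/(1730 · 0.08347) = 0.1289 m/s.
Reynolds number Re = ρVD/μ = 1730 · 0.1289 · 0.326 / 0.00346 = 2.101e+04.
Re > 4000 → turbulent. Relative roughness ε/D = 0.000267/0.326 = 0.000819. Swamee-Jain: f = 0.25/(log₁₀[0.000819/3.7 + 5.74/2.101e+04^0.9])² = 0.25/(log₁₀[0.000221 + 0.000739])² = 0.25/(-3.017)² = 0.02746.
Darcy-Weisbach: ΔP = f(L/D)(ρV²/2) = 0.02746·(1530/0.326)·(1730·0.1289²/2) = 0.02746·4693·14.37 = 1852 Pa.
Q = ṁ/ρ = 18.61/1730 = 0.01076 m³/s.
Pumping power P = QΔP = 0.01076·1852 = 19.92 W = 19.9 W.

P ≈ 19.9 W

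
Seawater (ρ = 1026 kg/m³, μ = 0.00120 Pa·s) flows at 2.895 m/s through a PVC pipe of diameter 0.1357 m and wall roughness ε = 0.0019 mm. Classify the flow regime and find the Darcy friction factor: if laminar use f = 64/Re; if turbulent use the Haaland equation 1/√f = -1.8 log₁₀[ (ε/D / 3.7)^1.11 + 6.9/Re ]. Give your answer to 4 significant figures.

Re = ρVD/μ = 1026·2.895·0.1357/0.0012 = 3.359e+05.
Re > 4000 → turbulent. ε/D = 1.9e-06/0.1357 = 1.4e-05; Haaland: 1/√f = -1.8 log₁₀[9.58e-07 + 2.05e-05] = 8.402, so f = 0.01417.

f ≈ 0.01417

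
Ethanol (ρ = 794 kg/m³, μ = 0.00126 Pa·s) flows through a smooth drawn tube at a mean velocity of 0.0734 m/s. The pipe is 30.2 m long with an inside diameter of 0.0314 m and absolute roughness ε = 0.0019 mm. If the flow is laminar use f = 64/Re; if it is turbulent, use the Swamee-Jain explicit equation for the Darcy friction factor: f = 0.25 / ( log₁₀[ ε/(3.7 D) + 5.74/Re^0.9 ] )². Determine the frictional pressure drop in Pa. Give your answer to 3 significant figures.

ΔP ≈ 90.6 Pa

Reynolds number Re = ρVD/μ = 794 · 0.0734 · 0.0314 / 0.00126 = 1452.
Re < 2300 → laminar flow, so f = 64/Re = 64/1452 = 0.04407 (the turbulent correlation is not needed).
Darcy-Weisbach: ΔP = f(L/D)(ρV²/2) = 0.04407·(30.2/0.0314)·(794·0.0734²/2) = 0.04407·961.8·2.139 = 90.65 Pa.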